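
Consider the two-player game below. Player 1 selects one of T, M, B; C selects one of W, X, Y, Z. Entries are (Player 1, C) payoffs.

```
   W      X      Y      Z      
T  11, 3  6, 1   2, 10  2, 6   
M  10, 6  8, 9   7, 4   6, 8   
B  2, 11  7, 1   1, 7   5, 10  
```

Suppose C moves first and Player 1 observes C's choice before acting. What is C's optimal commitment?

X

Backward induction with C moving first.
- W → Player 1 plays T (best of 11, 10, 2); C gets 3.
- X → Player 1 plays M (best of 6, 8, 7); C gets 9.
- Y → Player 1 plays M (best of 2, 7, 1); C gets 4.
- Z → Player 1 plays M (best of 2, 6, 5); C gets 8.
Among 3, 9, 4, 8, the best is 9 at X. Subgame-perfect outcome: (M, X) with payoffs (8, 9).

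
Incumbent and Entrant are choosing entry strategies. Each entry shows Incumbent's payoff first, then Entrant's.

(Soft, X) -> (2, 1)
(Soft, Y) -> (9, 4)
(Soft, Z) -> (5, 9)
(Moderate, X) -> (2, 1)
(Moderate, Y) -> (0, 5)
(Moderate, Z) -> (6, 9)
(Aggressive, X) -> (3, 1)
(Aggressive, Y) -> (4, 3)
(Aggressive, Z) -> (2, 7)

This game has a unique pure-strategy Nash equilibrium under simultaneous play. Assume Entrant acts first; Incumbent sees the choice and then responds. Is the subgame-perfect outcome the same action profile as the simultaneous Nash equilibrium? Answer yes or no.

Backward induction with Entrant moving first.
- X → Incumbent plays Aggressive (best of 2, 2, 3); Entrant gets 1.
- Y → Incumbent plays Soft (best of 9, 0, 4); Entrant gets 4.
- Z → Incumbent plays Moderate (best of 5, 6, 2); Entrant gets 9.
Maximizing over 1, 4, 9, Entrant chooses Z. Subgame-perfect outcome: (Moderate, Z) with payoffs (6, 9).
Under simultaneous play:
Incumbent's best replies: X→Aggressive; Y→Soft; Z→Moderate.
Entrant's best replies: Soft→Z; Moderate→Z; Aggressive→Z.
The unique mutual best reply is (Moderate, Z), giving (6, 9).
Sequential outcome (Moderate, Z) coincides with the Nash profile (Moderate, Z).

yes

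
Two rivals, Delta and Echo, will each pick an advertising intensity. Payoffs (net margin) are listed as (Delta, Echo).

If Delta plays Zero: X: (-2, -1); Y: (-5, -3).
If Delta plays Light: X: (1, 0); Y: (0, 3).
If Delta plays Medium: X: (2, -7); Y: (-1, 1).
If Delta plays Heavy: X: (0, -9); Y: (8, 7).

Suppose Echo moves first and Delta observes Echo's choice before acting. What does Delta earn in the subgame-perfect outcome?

8

Work backward from Delta's decision.
- X: BR = Medium, leader payoff -7.
- Y: BR = Heavy, leader payoff 7.
Echo's induced payoffs are -7, 7, so Echo commits to Y. Subgame-perfect outcome: (Heavy, Y) with payoffs (8, 7).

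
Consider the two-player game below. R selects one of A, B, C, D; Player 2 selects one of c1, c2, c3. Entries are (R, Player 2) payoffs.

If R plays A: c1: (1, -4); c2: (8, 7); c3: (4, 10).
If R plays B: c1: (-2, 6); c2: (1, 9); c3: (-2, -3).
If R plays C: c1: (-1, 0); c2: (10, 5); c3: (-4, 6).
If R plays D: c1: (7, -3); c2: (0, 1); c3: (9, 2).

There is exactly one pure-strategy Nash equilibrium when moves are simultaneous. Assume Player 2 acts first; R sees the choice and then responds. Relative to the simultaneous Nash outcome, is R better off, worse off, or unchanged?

better off

Solve by backward induction (Player 2 leads).
- c1: BR = D, leader payoff -3.
- c2: BR = C, leader payoff 5.
- c3: BR = D, leader payoff 2.
Among -3, 5, 2, the best is 5 at c2. Subgame-perfect outcome: (C, c2) with payoffs (10, 5).
For the simultaneous game, intersect best replies.
R's best replies: c1→D; c2→C; c3→D.
Player 2's best replies: A→c3; B→c2; C→c3; D→c3.
Only (D, c3) has each player best-responding; Nash payoffs (9, 2).
R earns 10 sequentially versus 9 at the Nash outcome: better off.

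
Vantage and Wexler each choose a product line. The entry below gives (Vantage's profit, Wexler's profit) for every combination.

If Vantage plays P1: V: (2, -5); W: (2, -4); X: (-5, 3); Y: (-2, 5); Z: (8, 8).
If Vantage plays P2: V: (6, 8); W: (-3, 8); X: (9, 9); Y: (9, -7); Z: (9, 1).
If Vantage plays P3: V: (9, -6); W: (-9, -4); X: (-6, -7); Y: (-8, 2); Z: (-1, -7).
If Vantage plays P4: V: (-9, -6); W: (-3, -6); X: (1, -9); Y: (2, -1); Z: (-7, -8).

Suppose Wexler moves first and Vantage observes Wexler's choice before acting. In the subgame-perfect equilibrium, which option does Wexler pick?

X

Solve by backward induction (Wexler leads).
- V: Vantage compares 2, 6, 9, -9 and picks P3; Wexler would get -6.
- W: Vantage compares 2, -3, -9, -3 and picks P1; Wexler would get -4.
- X: Vantage compares -5, 9, -6, 1 and picks P2; Wexler would get 9.
- Y: Vantage compares -2, 9, -8, 2 and picks P2; Wexler would get -7.
- Z: Vantage compares 8, 9, -1, -7 and picks P2; Wexler would get 1.
Maximizing over -6, -4, 9, -7, 1, Wexler chooses X. Subgame-perfect outcome: (P2, X) with payoffs (9, 9).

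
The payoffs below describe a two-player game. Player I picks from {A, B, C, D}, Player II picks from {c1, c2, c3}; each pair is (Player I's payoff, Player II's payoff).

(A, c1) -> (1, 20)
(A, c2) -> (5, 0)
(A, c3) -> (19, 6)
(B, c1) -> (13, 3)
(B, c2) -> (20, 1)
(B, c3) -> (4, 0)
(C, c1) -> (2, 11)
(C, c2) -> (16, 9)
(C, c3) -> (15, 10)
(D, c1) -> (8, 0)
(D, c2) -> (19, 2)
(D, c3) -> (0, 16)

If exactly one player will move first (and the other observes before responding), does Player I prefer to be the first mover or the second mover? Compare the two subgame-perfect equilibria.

If Player I leads: Player II's best replies are A→c1, B→c1, C→c1, D→c3; Player I's induced payoffs 1, 13, 2, 0; outcome (B, c1), payoffs (13, 3).
If Player II leads: Player I's best replies are c1→B, c2→B, c3→A; Player II's induced payoffs 3, 1, 6; outcome (A, c3), payoffs (19, 6).
Player I gets 13 moving first and 19 moving second, so Player I prefers to move second.

second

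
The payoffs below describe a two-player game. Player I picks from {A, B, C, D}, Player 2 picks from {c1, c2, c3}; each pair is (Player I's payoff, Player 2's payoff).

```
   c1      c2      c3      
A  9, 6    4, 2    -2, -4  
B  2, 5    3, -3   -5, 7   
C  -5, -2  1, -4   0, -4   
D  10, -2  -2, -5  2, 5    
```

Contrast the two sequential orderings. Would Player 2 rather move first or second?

If Player I leads: Player 2's best replies are A→c1, B→c3, C→c1, D→c3; Player I's induced payoffs 9, -5, -5, 2; outcome (A, c1), payoffs (9, 6).
If Player 2 leads: Player I's best replies are c1→D, c2→A, c3→D; Player 2's induced payoffs -2, 2, 5; outcome (D, c3), payoffs (2, 5).
Player 2 gets 5 moving first and 6 moving second, so Player 2 prefers to move second.

second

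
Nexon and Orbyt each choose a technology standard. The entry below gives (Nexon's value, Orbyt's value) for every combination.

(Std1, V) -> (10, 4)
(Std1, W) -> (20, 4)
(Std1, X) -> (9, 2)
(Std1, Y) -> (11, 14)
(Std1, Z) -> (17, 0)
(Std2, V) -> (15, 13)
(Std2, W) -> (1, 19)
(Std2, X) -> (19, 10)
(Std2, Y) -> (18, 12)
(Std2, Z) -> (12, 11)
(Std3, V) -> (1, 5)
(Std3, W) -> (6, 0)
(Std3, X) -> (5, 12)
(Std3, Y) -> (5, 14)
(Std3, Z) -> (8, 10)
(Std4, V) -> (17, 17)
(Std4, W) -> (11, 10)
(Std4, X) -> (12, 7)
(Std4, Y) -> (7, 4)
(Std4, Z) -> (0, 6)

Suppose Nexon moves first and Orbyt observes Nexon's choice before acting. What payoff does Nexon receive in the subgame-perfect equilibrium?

17

Orbyt best-responds to each possible Nexon move:
- Std1 → Orbyt plays Y (best of 4, 4, 2, 14, 0); Nexon gets 11.
- Std2 → Orbyt plays W (best of 13, 19, 10, 12, 11); Nexon gets 1.
- Std3 → Orbyt plays Y (best of 5, 0, 12, 14, 10); Nexon gets 5.
- Std4 → Orbyt plays V (best of 17, 10, 7, 4, 6); Nexon gets 17.
Maximizing over 11, 1, 5, 17, Nexon chooses Std4. Subgame-perfect outcome: (Std4, V) with payoffs (17, 17).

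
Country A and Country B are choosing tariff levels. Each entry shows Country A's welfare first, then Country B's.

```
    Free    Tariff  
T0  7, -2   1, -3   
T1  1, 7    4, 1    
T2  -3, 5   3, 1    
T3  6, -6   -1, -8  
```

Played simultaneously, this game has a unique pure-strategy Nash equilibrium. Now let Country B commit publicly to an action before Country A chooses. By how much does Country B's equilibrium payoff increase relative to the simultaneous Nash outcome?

Solve by backward induction (Country B leads).
- Free → Country A plays T0 (best of 7, 1, -3, 6); Country B gets -2.
- Tariff → Country A plays T1 (best of 1, 4, 3, -1); Country B gets 1.
Among -2, 1, the best is 1 at Tariff. Subgame-perfect outcome: (T1, Tariff) with payoffs (4, 1).
Under simultaneous play:
Country A's best replies: Free→T0; Tariff→T1.
Country B's best replies: T0→Free; T1→Free; T2→Free; T3→Free.
The unique mutual best reply is (T0, Free), giving (7, -2).
Country B's commitment gain: 1 − -2 = 3.

3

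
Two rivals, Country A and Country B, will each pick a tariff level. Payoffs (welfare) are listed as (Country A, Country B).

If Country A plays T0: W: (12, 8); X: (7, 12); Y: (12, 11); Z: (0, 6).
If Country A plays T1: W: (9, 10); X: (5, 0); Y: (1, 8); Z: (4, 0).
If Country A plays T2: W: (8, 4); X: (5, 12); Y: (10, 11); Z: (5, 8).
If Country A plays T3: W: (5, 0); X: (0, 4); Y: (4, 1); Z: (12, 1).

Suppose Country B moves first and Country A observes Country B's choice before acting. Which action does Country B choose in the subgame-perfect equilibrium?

X

Solve by backward induction (Country B leads).
- W → Country A plays T0 (best of 12, 9, 8, 5); Country B gets 8.
- X → Country A plays T0 (best of 7, 5, 5, 0); Country B gets 12.
- Y → Country A plays T0 (best of 12, 1, 10, 4); Country B gets 11.
- Z → Country A plays T3 (best of 0, 4, 5, 12); Country B gets 1.
Among 8, 12, 11, 1, the best is 12 at X. Subgame-perfect outcome: (T0, X) with payoffs (7, 12).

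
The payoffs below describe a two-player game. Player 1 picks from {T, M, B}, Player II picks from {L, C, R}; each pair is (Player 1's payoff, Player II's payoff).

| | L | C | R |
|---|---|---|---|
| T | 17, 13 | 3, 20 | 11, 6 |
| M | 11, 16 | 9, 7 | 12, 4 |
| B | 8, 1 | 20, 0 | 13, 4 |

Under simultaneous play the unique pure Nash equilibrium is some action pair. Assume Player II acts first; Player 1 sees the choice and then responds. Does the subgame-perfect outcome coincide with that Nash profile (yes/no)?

no

Player 1 best-responds to each possible Player II move:
- L: BR = T, leader payoff 13.
- C: BR = B, leader payoff 0.
- R: BR = B, leader payoff 4.
Among 13, 0, 4, the best is 13 at L. Subgame-perfect outcome: (T, L) with payoffs (17, 13).
For the simultaneous game, intersect best replies.
Player 1's best replies: L→T; C→B; R→B.
Player II's best replies: T→C; M→L; B→R.
The unique mutual best reply is (B, R), giving (13, 4).
Sequential outcome (T, L) differs from the Nash profile (B, R).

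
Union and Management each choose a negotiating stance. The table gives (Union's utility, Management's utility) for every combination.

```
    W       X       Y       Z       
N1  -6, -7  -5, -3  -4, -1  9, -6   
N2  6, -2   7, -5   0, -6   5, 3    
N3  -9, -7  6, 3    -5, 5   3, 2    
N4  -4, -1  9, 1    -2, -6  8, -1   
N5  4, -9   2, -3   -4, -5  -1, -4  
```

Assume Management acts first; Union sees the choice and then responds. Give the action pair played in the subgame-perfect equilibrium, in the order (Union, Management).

Work backward from Union's decision.
- W: BR = N2, leader payoff -2.
- X: BR = N4, leader payoff 1.
- Y: BR = N2, leader payoff -6.
- Z: BR = N1, leader payoff -6.
Maximizing over -2, 1, -6, -6, Management chooses X. Subgame-perfect outcome: (N4, X) with payoffs (9, 1).

(N4, X)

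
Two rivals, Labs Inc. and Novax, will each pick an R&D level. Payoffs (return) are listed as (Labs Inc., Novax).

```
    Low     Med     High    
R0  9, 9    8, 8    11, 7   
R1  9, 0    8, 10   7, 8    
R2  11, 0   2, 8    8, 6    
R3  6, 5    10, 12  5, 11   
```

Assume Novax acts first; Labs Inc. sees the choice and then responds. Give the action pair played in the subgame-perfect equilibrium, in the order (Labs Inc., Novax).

(R3, Med)

Backward induction with Novax moving first.
- Low → Labs Inc. plays R2 (best of 9, 9, 11, 6); Novax gets 0.
- Med → Labs Inc. plays R3 (best of 8, 8, 2, 10); Novax gets 12.
- High → Labs Inc. plays R0 (best of 11, 7, 8, 5); Novax gets 7.
Among 0, 12, 7, the best is 12 at Med. Subgame-perfect outcome: (R3, Med) with payoffs (10, 12).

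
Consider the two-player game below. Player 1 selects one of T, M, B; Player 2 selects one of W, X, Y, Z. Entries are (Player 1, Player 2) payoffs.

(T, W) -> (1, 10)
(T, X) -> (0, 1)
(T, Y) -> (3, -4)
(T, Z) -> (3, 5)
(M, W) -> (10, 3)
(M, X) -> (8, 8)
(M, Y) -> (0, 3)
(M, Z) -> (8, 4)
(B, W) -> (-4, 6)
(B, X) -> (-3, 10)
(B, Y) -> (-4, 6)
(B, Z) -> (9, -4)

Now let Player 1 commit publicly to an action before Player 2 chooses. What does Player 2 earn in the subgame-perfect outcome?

Work backward from Player 2's decision.
- T: Player 2 compares 10, 1, -4, 5 and picks W; Player 1 would get 1.
- M: Player 2 compares 3, 8, 3, 4 and picks X; Player 1 would get 8.
- B: Player 2 compares 6, 10, 6, -4 and picks X; Player 1 would get -3.
Among 1, 8, -3, the best is 8 at M. Subgame-perfect outcome: (M, X) with payoffs (8, 8).

8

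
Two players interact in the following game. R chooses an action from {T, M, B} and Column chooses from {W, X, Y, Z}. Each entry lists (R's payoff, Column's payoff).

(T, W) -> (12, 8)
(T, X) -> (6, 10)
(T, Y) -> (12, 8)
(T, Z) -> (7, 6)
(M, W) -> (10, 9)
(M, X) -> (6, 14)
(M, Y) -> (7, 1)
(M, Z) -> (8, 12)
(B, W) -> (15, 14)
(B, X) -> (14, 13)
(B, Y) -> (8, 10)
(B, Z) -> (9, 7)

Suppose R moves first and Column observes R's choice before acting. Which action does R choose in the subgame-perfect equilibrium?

Solve by backward induction (R leads).
- T: BR = X, leader payoff 6.
- M: BR = X, leader payoff 6.
- B: BR = W, leader payoff 15.
Among 6, 6, 15, the best is 15 at B. Subgame-perfect outcome: (B, W) with payoffs (15, 14).

B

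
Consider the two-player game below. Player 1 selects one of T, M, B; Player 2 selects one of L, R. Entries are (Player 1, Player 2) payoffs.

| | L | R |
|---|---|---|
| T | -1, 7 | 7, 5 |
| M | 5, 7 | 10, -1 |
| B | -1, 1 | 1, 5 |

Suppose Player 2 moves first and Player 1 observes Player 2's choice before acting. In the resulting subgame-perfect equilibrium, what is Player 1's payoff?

Solve by backward induction (Player 2 leads).
- L: BR = M, leader payoff 7.
- R: BR = M, leader payoff -1.
Maximizing over 7, -1, Player 2 chooses L. Subgame-perfect outcome: (M, L) with payoffs (5, 7).

5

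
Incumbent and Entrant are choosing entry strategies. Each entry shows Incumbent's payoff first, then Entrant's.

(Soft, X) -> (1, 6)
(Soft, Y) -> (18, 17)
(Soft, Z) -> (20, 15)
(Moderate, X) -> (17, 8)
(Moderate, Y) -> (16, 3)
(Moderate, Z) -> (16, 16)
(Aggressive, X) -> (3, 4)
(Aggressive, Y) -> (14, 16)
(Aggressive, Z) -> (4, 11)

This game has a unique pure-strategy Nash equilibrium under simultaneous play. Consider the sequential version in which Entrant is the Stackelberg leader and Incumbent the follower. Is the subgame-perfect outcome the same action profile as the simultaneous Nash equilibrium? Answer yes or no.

yes

Backward induction with Entrant moving first.
- X: Incumbent compares 1, 17, 3 and picks Moderate; Entrant would get 8.
- Y: Incumbent compares 18, 16, 14 and picks Soft; Entrant would get 17.
- Z: Incumbent compares 20, 16, 4 and picks Soft; Entrant would get 15.
Among 8, 17, 15, the best is 17 at Y. Subgame-perfect outcome: (Soft, Y) with payoffs (18, 17).
Now find the simultaneous Nash equilibrium.
Incumbent's best replies: X→Moderate; Y→Soft; Z→Soft.
Entrant's best replies: Soft→Y; Moderate→Z; Aggressive→Y.
Only (Soft, Y) has each player best-responding; Nash payoffs (18, 17).
Sequential outcome (Soft, Y) coincides with the Nash profile (Soft, Y).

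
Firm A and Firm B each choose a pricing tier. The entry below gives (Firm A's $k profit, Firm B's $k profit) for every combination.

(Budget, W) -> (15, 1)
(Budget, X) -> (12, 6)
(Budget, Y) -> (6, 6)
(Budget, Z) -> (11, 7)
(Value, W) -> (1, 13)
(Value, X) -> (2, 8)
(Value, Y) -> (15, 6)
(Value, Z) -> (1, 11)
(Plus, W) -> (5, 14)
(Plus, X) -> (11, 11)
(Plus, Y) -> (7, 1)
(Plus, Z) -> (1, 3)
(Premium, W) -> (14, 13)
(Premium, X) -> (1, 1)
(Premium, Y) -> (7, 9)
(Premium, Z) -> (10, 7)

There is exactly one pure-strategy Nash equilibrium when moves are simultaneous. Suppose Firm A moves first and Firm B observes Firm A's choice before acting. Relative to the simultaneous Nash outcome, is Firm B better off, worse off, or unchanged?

better off

Solve by backward induction (Firm A leads).
- Budget: BR = Z, leader payoff 11.
- Value: BR = W, leader payoff 1.
- Plus: BR = W, leader payoff 5.
- Premium: BR = W, leader payoff 14.
Among 11, 1, 5, 14, the best is 14 at Premium. Subgame-perfect outcome: (Premium, W) with payoffs (14, 13).
Now find the simultaneous Nash equilibrium.
Firm A's best replies: W→Budget; X→Budget; Y→Value; Z→Budget.
Firm B's best replies: Budget→Z; Value→W; Plus→W; Premium→W.
Only (Budget, Z) has each player best-responding; Nash payoffs (11, 7).
Firm B earns 13 sequentially versus 7 at the Nash outcome: better off.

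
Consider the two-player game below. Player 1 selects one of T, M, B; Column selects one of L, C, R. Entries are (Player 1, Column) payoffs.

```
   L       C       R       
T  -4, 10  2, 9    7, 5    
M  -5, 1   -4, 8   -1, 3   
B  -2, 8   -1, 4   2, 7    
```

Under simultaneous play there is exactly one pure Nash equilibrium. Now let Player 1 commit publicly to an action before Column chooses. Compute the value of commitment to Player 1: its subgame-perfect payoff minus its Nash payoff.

Backward induction with Player 1 moving first.
- T → Column plays L (best of 10, 9, 5); Player 1 gets -4.
- M → Column plays C (best of 1, 8, 3); Player 1 gets -4.
- B → Column plays L (best of 8, 4, 7); Player 1 gets -2.
Maximizing over -4, -4, -2, Player 1 chooses B. Subgame-perfect outcome: (B, L) with payoffs (-2, 8).
Under simultaneous play:
Player 1's best replies: L→B; C→T; R→T.
Column's best replies: T→L; M→C; B→L.
The unique mutual best reply is (B, L), giving (-2, 8).
Player 1's commitment gain: -2 − -2 = 0.

0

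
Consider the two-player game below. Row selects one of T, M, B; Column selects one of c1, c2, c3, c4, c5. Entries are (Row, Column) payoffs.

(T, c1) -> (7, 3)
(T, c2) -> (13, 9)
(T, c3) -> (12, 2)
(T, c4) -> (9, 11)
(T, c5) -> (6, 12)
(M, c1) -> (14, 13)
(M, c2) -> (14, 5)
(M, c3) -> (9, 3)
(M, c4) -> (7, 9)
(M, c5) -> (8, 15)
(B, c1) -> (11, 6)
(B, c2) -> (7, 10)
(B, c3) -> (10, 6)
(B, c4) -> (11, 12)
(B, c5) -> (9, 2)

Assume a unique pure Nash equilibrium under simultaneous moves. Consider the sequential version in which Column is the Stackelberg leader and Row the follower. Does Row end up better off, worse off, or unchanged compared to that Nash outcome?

better off

Solve by backward induction (Column leads).
- c1: Row compares 7, 14, 11 and picks M; Column would get 13.
- c2: Row compares 13, 14, 7 and picks M; Column would get 5.
- c3: Row compares 12, 9, 10 and picks T; Column would get 2.
- c4: Row compares 9, 7, 11 and picks B; Column would get 12.
- c5: Row compares 6, 8, 9 and picks B; Column would get 2.
Column's induced payoffs are 13, 5, 2, 12, 2, so Column commits to c1. Subgame-perfect outcome: (M, c1) with payoffs (14, 13).
For the simultaneous game, intersect best replies.
Row's best replies: c1→M; c2→M; c3→T; c4→B; c5→B.
Column's best replies: T→c5; M→c5; B→c4.
Only (B, c4) has each player best-responding; Nash payoffs (11, 12).
Row earns 14 sequentially versus 11 at the Nash outcome: better off.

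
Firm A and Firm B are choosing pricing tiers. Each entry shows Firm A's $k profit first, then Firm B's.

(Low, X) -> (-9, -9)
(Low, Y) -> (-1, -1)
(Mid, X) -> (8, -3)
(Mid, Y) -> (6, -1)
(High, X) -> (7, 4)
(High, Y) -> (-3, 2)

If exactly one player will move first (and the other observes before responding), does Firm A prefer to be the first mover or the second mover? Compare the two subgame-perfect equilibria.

first

If Firm A leads: Firm B's best replies are Low→Y, Mid→Y, High→X; Firm A's induced payoffs -1, 6, 7; outcome (High, X), payoffs (7, 4).
If Firm B leads: Firm A's best replies are X→Mid, Y→Mid; Firm B's induced payoffs -3, -1; outcome (Mid, Y), payoffs (6, -1).
Firm A gets 7 moving first and 6 moving second, so Firm A prefers to move first.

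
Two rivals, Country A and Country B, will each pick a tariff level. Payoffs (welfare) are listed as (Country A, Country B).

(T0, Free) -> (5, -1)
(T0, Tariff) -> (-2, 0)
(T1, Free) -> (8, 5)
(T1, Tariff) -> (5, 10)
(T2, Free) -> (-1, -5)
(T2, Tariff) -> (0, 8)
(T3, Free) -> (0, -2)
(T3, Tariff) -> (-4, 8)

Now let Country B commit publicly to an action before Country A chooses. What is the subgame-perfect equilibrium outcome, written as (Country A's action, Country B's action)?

(T1, Tariff)

Solve by backward induction (Country B leads).
- Free: Country A compares 5, 8, -1, 0 and picks T1; Country B would get 5.
- Tariff: Country A compares -2, 5, 0, -4 and picks T1; Country B would get 10.
Among 5, 10, the best is 10 at Tariff. Subgame-perfect outcome: (T1, Tariff) with payoffs (5, 10).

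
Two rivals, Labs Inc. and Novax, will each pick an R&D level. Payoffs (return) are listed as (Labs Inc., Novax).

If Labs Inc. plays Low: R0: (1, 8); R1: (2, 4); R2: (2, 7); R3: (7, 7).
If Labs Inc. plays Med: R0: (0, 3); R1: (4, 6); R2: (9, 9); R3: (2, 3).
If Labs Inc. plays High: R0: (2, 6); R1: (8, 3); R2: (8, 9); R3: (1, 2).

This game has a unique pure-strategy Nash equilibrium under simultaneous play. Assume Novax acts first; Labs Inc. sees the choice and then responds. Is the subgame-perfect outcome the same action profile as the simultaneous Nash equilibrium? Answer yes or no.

yes

Solve by backward induction (Novax leads).
- R0: Labs Inc. compares 1, 0, 2 and picks High; Novax would get 6.
- R1: Labs Inc. compares 2, 4, 8 and picks High; Novax would get 3.
- R2: Labs Inc. compares 2, 9, 8 and picks Med; Novax would get 9.
- R3: Labs Inc. compares 7, 2, 1 and picks Low; Novax would get 7.
Maximizing over 6, 3, 9, 7, Novax chooses R2. Subgame-perfect outcome: (Med, R2) with payoffs (9, 9).
Under simultaneous play:
Labs Inc.'s best replies: R0→High; R1→High; R2→Med; R3→Low.
Novax's best replies: Low→R0; Med→R2; High→R2.
The unique mutual best reply is (Med, R2), giving (9, 9).
Sequential outcome (Med, R2) coincides with the Nash profile (Med, R2).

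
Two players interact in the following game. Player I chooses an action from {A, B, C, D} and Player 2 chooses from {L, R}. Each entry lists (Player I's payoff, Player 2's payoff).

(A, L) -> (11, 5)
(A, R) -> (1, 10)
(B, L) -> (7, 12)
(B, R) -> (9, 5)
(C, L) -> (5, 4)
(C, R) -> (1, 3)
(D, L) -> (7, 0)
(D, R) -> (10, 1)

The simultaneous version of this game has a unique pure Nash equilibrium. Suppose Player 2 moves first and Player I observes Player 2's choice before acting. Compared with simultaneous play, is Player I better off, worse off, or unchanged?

Player I best-responds to each possible Player 2 move:
- L → Player I plays A (best of 11, 7, 5, 7); Player 2 gets 5.
- R → Player I plays D (best of 1, 9, 1, 10); Player 2 gets 1.
Maximizing over 5, 1, Player 2 chooses L. Subgame-perfect outcome: (A, L) with payoffs (11, 5).
Under simultaneous play:
Player I's best replies: L→A; R→D.
Player 2's best replies: A→R; B→L; C→L; D→R.
The unique mutual best reply is (D, R), giving (10, 1).
Player I earns 11 sequentially versus 10 at the Nash outcome: better off.

better off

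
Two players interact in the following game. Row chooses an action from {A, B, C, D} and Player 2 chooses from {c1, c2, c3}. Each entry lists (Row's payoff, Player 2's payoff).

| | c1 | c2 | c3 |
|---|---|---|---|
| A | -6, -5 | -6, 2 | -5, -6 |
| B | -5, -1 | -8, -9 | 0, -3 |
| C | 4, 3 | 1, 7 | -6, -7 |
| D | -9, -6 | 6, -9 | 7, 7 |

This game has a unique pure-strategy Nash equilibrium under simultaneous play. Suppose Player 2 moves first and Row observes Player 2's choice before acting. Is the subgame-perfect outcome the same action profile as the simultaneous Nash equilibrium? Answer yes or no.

Solve by backward induction (Player 2 leads).
- c1: Row compares -6, -5, 4, -9 and picks C; Player 2 would get 3.
- c2: Row compares -6, -8, 1, 6 and picks D; Player 2 would get -9.
- c3: Row compares -5, 0, -6, 7 and picks D; Player 2 would get 7.
Player 2's induced payoffs are 3, -9, 7, so Player 2 commits to c3. Subgame-perfect outcome: (D, c3) with payoffs (7, 7).
For the simultaneous game, intersect best replies.
Row's best replies: c1→C; c2→D; c3→D.
Player 2's best replies: A→c2; B→c1; C→c2; D→c3.
The unique mutual best reply is (D, c3), giving (7, 7).
Sequential outcome (D, c3) coincides with the Nash profile (D, c3).

yes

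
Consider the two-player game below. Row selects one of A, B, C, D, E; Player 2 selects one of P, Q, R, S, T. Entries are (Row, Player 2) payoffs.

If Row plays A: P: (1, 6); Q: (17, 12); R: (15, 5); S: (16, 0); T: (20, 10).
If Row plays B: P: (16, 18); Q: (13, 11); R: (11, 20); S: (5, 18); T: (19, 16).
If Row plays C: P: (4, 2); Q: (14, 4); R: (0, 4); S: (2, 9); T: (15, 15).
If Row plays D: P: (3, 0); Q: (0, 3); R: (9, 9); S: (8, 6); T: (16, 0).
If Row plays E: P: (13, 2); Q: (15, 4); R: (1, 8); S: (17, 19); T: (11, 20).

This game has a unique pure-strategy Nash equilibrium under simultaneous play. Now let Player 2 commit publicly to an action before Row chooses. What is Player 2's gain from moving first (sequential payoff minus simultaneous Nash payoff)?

7

Solve by backward induction (Player 2 leads).
- P → Row plays B (best of 1, 16, 4, 3, 13); Player 2 gets 18.
- Q → Row plays A (best of 17, 13, 14, 0, 15); Player 2 gets 12.
- R → Row plays A (best of 15, 11, 0, 9, 1); Player 2 gets 5.
- S → Row plays E (best of 16, 5, 2, 8, 17); Player 2 gets 19.
- T → Row plays A (best of 20, 19, 15, 16, 11); Player 2 gets 10.
Maximizing over 18, 12, 5, 19, 10, Player 2 chooses S. Subgame-perfect outcome: (E, S) with payoffs (17, 19).
For the simultaneous game, intersect best replies.
Row's best replies: P→B; Q→A; R→A; S→E; T→A.
Player 2's best replies: A→Q; B→R; C→T; D→R; E→T.
Only (A, Q) has each player best-responding; Nash payoffs (17, 12).
Player 2's commitment gain: 19 − 12 = 7.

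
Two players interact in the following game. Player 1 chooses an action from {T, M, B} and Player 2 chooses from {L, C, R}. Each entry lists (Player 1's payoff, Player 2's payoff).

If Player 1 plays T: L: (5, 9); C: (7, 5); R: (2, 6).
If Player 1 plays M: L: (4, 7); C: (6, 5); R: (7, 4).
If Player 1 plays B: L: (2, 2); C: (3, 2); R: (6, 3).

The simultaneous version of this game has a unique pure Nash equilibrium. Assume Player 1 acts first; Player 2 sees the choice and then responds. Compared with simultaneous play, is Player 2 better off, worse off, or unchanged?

worse off

Backward induction with Player 1 moving first.
- T: BR = L, leader payoff 5.
- M: BR = L, leader payoff 4.
- B: BR = R, leader payoff 6.
Maximizing over 5, 4, 6, Player 1 chooses B. Subgame-perfect outcome: (B, R) with payoffs (6, 3).
Now find the simultaneous Nash equilibrium.
Player 1's best replies: L→T; C→T; R→M.
Player 2's best replies: T→L; M→L; B→R.
The unique mutual best reply is (T, L), giving (5, 9).
Player 2 earns 3 sequentially versus 9 at the Nash outcome: worse off.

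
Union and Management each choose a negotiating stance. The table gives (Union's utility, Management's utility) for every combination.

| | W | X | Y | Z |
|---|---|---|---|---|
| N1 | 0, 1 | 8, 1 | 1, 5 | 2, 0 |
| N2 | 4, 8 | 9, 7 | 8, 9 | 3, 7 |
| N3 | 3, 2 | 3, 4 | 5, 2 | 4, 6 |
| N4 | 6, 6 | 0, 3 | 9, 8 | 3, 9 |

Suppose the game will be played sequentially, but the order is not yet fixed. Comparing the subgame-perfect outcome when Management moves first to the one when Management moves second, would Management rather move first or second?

If Union leads: Management's best replies are N1→Y, N2→Y, N3→Z, N4→Z; Union's induced payoffs 1, 8, 4, 3; outcome (N2, Y), payoffs (8, 9).
If Management leads: Union's best replies are W→N4, X→N2, Y→N4, Z→N3; Management's induced payoffs 6, 7, 8, 6; outcome (N4, Y), payoffs (9, 8).
Management gets 8 moving first and 9 moving second, so Management prefers to move second.

second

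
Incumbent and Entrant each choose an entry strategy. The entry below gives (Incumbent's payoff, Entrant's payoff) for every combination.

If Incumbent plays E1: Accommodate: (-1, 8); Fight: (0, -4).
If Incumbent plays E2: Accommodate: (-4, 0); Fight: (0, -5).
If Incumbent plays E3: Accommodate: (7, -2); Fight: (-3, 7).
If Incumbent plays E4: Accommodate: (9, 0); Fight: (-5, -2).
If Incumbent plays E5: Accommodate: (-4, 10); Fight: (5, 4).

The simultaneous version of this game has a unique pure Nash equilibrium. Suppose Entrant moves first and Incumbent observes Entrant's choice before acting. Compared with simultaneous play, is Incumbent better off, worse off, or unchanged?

Work backward from Incumbent's decision.
- Accommodate → Incumbent plays E4 (best of -1, -4, 7, 9, -4); Entrant gets 0.
- Fight → Incumbent plays E5 (best of 0, 0, -3, -5, 5); Entrant gets 4.
Among 0, 4, the best is 4 at Fight. Subgame-perfect outcome: (E5, Fight) with payoffs (5, 4).
Now find the simultaneous Nash equilibrium.
Incumbent's best replies: Accommodate→E4; Fight→E5.
Entrant's best replies: E1→Accommodate; E2→Accommodate; E3→Fight; E4→Accommodate; E5→Accommodate.
Only (E4, Accommodate) has each player best-responding; Nash payoffs (9, 0).
Incumbent earns 5 sequentially versus 9 at the Nash outcome: worse off.

worse off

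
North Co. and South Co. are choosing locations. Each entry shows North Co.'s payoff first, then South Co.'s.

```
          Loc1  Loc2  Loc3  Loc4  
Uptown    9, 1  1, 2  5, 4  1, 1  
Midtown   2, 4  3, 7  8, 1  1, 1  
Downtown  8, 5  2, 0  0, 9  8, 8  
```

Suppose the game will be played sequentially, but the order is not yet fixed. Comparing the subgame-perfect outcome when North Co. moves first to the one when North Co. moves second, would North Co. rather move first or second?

second

If North Co. leads: South Co.'s best replies are Uptown→Loc3, Midtown→Loc2, Downtown→Loc3; North Co.'s induced payoffs 5, 3, 0; outcome (Uptown, Loc3), payoffs (5, 4).
If South Co. leads: North Co.'s best replies are Loc1→Uptown, Loc2→Midtown, Loc3→Midtown, Loc4→Downtown; South Co.'s induced payoffs 1, 7, 1, 8; outcome (Downtown, Loc4), payoffs (8, 8).
North Co. gets 5 moving first and 8 moving second, so North Co. prefers to move second.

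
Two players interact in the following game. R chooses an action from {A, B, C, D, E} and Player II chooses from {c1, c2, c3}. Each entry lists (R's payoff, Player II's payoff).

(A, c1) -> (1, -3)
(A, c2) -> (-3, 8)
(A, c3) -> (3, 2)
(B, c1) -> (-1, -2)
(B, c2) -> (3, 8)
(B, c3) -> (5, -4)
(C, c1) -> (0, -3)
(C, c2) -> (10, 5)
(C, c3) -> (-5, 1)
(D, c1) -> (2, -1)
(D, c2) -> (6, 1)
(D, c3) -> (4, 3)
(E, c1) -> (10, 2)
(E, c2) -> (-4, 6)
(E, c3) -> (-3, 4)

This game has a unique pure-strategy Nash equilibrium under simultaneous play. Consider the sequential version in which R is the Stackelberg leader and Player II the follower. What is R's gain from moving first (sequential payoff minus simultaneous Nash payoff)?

0

Solve by backward induction (R leads).
- A: BR = c2, leader payoff -3.
- B: BR = c2, leader payoff 3.
- C: BR = c2, leader payoff 10.
- D: BR = c3, leader payoff 4.
- E: BR = c2, leader payoff -4.
R's induced payoffs are -3, 3, 10, 4, -4, so R commits to C. Subgame-perfect outcome: (C, c2) with payoffs (10, 5).
Now find the simultaneous Nash equilibrium.
R's best replies: c1→E; c2→C; c3→B.
Player II's best replies: A→c2; B→c2; C→c2; D→c3; E→c2.
The unique mutual best reply is (C, c2), giving (10, 5).
R's commitment gain: 10 − 10 = 0.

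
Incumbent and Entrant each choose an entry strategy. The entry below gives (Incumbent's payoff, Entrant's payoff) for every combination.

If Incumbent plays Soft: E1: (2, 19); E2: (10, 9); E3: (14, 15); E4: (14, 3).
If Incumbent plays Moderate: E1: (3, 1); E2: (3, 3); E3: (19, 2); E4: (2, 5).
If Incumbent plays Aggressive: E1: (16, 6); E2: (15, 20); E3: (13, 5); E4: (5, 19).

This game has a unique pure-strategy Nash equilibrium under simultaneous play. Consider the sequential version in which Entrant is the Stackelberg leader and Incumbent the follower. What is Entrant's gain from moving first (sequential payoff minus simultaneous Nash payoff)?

0

Work backward from Incumbent's decision.
- E1: BR = Aggressive, leader payoff 6.
- E2: BR = Aggressive, leader payoff 20.
- E3: BR = Moderate, leader payoff 2.
- E4: BR = Soft, leader payoff 3.
Among 6, 20, 2, 3, the best is 20 at E2. Subgame-perfect outcome: (Aggressive, E2) with payoffs (15, 20).
Now find the simultaneous Nash equilibrium.
Incumbent's best replies: E1→Aggressive; E2→Aggressive; E3→Moderate; E4→Soft.
Entrant's best replies: Soft→E1; Moderate→E4; Aggressive→E2.
The unique mutual best reply is (Aggressive, E2), giving (15, 20).
Entrant's commitment gain: 20 − 20 = 0.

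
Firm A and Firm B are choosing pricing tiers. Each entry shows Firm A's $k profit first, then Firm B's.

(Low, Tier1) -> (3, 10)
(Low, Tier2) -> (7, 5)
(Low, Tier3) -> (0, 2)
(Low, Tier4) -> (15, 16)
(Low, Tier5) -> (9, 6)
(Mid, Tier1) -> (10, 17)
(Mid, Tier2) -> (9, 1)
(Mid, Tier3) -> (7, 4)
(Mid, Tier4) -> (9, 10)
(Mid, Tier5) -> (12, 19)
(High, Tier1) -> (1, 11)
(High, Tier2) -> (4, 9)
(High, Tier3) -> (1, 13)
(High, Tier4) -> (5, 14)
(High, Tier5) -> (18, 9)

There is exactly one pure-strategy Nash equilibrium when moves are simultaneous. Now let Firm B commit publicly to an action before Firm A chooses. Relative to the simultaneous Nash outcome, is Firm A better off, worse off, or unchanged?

worse off

Firm A best-responds to each possible Firm B move:
- Tier1 → Firm A plays Mid (best of 3, 10, 1); Firm B gets 17.
- Tier2 → Firm A plays Mid (best of 7, 9, 4); Firm B gets 1.
- Tier3 → Firm A plays Mid (best of 0, 7, 1); Firm B gets 4.
- Tier4 → Firm A plays Low (best of 15, 9, 5); Firm B gets 16.
- Tier5 → Firm A plays High (best of 9, 12, 18); Firm B gets 9.
Among 17, 1, 4, 16, 9, the best is 17 at Tier1. Subgame-perfect outcome: (Mid, Tier1) with payoffs (10, 17).
For the simultaneous game, intersect best replies.
Firm A's best replies: Tier1→Mid; Tier2→Mid; Tier3→Mid; Tier4→Low; Tier5→High.
Firm B's best replies: Low→Tier4; Mid→Tier5; High→Tier4.
The unique mutual best reply is (Low, Tier4), giving (15, 16).
Firm A earns 10 sequentially versus 15 at the Nash outcome: worse off.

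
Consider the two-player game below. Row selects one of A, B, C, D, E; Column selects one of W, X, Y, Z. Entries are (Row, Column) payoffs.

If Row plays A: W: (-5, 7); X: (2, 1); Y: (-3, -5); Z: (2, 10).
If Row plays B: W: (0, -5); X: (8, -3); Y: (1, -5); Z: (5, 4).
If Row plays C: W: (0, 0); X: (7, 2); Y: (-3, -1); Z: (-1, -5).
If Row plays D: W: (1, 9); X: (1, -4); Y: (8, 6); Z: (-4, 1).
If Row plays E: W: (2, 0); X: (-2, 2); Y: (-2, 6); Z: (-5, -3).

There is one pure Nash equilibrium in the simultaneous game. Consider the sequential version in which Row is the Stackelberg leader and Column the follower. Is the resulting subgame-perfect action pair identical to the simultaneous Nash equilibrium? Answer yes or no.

Work backward from Column's decision.
- A: Column compares 7, 1, -5, 10 and picks Z; Row would get 2.
- B: Column compares -5, -3, -5, 4 and picks Z; Row would get 5.
- C: Column compares 0, 2, -1, -5 and picks X; Row would get 7.
- D: Column compares 9, -4, 6, 1 and picks W; Row would get 1.
- E: Column compares 0, 2, 6, -3 and picks Y; Row would get -2.
Row's induced payoffs are 2, 5, 7, 1, -2, so Row commits to C. Subgame-perfect outcome: (C, X) with payoffs (7, 2).
Under simultaneous play:
Row's best replies: W→E; X→B; Y→D; Z→B.
Column's best replies: A→Z; B→Z; C→X; D→W; E→Y.
Only (B, Z) has each player best-responding; Nash payoffs (5, 4).
Sequential outcome (C, X) differs from the Nash profile (B, Z).

no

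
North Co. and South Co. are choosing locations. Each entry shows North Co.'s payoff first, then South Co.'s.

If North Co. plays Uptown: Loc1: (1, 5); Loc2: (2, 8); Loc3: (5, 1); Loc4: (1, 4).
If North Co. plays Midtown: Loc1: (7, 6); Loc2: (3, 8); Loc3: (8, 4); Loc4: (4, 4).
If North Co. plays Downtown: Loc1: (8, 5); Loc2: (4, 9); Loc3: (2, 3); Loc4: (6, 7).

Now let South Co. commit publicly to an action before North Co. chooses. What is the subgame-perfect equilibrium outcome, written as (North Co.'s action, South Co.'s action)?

(Downtown, Loc2)

Work backward from North Co.'s decision.
- Loc1 → North Co. plays Downtown (best of 1, 7, 8); South Co. gets 5.
- Loc2 → North Co. plays Downtown (best of 2, 3, 4); South Co. gets 9.
- Loc3 → North Co. plays Midtown (best of 5, 8, 2); South Co. gets 4.
- Loc4 → North Co. plays Downtown (best of 1, 4, 6); South Co. gets 7.
South Co.'s induced payoffs are 5, 9, 4, 7, so South Co. commits to Loc2. Subgame-perfect outcome: (Downtown, Loc2) with payoffs (4, 9).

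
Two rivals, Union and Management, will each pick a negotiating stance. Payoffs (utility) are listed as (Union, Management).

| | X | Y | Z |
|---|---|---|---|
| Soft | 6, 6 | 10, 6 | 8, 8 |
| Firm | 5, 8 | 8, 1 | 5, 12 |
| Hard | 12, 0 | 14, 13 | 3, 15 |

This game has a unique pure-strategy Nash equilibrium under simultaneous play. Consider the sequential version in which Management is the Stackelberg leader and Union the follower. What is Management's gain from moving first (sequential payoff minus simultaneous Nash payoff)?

5

Backward induction with Management moving first.
- X: Union compares 6, 5, 12 and picks Hard; Management would get 0.
- Y: Union compares 10, 8, 14 and picks Hard; Management would get 13.
- Z: Union compares 8, 5, 3 and picks Soft; Management would get 8.
Maximizing over 0, 13, 8, Management chooses Y. Subgame-perfect outcome: (Hard, Y) with payoffs (14, 13).
Under simultaneous play:
Union's best replies: X→Hard; Y→Hard; Z→Soft.
Management's best replies: Soft→Z; Firm→Z; Hard→Z.
The unique mutual best reply is (Soft, Z), giving (8, 8).
Management's commitment gain: 13 − 8 = 5.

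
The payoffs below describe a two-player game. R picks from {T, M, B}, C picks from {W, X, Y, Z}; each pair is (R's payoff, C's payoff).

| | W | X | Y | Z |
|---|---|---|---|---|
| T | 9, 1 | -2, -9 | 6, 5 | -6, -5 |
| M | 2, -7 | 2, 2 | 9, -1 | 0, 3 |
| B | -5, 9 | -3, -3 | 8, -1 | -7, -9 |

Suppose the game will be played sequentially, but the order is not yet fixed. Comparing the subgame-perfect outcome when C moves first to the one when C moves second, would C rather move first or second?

second

If R leads: C's best replies are T→Y, M→Z, B→W; R's induced payoffs 6, 0, -5; outcome (T, Y), payoffs (6, 5).
If C leads: R's best replies are W→T, X→M, Y→M, Z→M; C's induced payoffs 1, 2, -1, 3; outcome (M, Z), payoffs (0, 3).
C gets 3 moving first and 5 moving second, so C prefers to move second.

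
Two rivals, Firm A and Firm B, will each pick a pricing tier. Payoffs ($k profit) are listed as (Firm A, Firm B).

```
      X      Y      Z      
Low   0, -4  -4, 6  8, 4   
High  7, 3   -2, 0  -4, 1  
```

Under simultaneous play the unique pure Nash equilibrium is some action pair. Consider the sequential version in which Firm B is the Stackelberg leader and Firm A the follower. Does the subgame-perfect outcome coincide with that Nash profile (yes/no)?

Firm A best-responds to each possible Firm B move:
- X → Firm A plays High (best of 0, 7); Firm B gets 3.
- Y → Firm A plays High (best of -4, -2); Firm B gets 0.
- Z → Firm A plays Low (best of 8, -4); Firm B gets 4.
Among 3, 0, 4, the best is 4 at Z. Subgame-perfect outcome: (Low, Z) with payoffs (8, 4).
Under simultaneous play:
Firm A's best replies: X→High; Y→High; Z→Low.
Firm B's best replies: Low→Y; High→X.
The unique mutual best reply is (High, X), giving (7, 3).
Sequential outcome (Low, Z) differs from the Nash profile (High, X).

no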